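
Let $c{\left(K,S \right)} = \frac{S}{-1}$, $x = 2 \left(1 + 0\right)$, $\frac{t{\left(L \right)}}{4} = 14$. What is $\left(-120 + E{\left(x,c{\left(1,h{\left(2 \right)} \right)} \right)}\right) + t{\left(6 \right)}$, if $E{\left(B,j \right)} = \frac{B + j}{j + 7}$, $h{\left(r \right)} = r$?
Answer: $-64$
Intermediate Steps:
$t{\left(L \right)} = 56$ ($t{\left(L \right)} = 4 \cdot 14 = 56$)
$x = 2$ ($x = 2 \cdot 1 = 2$)
$c{\left(K,S \right)} = - S$ ($c{\left(K,S \right)} = S \left(-1\right) = - S$)
$E{\left(B,j \right)} = \frac{B + j}{7 + j}$
$\left(-120 + E{\left(x,c{\left(1,h{\left(2 \right)} \right)} \right)}\right) + t{\left(6 \right)} = \left(-120 + \frac{2 - 2}{7 - 2}\right) + 56 = \left(-120 + \frac{1}{5} \cdot 0\right) + 56 = \left(-120 + 0\right) + 56 = -120 + 56 = -64$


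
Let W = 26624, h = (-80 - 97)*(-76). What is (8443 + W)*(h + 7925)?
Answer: 749627259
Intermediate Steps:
h = 13452 (h = -177*(-76) = 13452)
(8443 + W)*(h + 7925) = (8443 + 26624)*(13452 + 7925) = 35067*21377 = 749627259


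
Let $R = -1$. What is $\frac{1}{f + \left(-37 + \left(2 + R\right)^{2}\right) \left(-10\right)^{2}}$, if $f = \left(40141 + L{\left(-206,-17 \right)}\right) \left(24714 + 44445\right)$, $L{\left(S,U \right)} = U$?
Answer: $\frac{1}{2774932116} \approx 3.6037 \cdot 10^{-10}$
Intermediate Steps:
$f = 2774935716$ ($f = \left(40141 - 17\right) \left(24714 + 44445\right) = 40124 \cdot 69159 = 2774935716$)
$\frac{1}{f + \left(-37 + \left(2 + R\right)^{2}\right) \left(-10\right)^{2}} = \frac{1}{2774935716 + \left(-37 + \left(2 - 1\right)^{2}\right) \left(-10\right)^{2}} = \frac{1}{2774935716 + \left(-37 + 1^{2}\right) 100} = \frac{1}{2774935716 + \left(-37 + 1\right) 100} = \frac{1}{2774935716 - 3600} = \frac{1}{2774932116}$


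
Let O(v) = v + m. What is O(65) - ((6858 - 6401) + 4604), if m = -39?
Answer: -5035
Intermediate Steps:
O(v) = -39 + v (O(v) = v - 39 = -39 + v)
O(65) - ((6858 - 6401) + 4604) = (-39 + 65) - ((6858 - 6401) + 4604) = 26 - (457 + 4604) = 26 - 1*5061 = 26 - 5061 = -5035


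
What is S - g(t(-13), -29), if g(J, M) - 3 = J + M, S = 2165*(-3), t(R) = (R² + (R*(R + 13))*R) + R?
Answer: -6625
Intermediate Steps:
t(R) = R + R² + R²*(13 + R) (t(R) = (R² + (R*(13 + R))*R) + R = (R² + R²*(13 + R)) + R = R + R² + R²*(13 + R))
S = -6495
g(J, M) = 3 + J + M (g(J, M) = 3 + (J + M) = 3 + J + M)
S - g(t(-13), -29) = -6495 - (3 - 13*(1 + (-13)² + 14*(-13)) - 29) = -6495 - (3 - 13*(1 + 169 - 182) - 29) = -6495 - (3 - 13*(-12) - 29) = -6495 - (3 + 156 - 29) = -6495 - 1*130 = -6495 - 130 = -6625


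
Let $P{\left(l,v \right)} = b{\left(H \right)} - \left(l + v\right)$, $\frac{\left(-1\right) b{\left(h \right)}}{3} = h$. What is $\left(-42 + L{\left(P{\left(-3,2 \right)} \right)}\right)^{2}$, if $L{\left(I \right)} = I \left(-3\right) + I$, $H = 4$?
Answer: $400$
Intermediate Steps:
$b{\left(h \right)} = - 3 h$
$P{\left(l,v \right)} = -12 - l - v$ ($P{\left(l,v \right)} = \left(-3\right) 4 - \left(l + v\right) = -12 - \left(l + v\right) = -12 - l - v$)
$L{\left(I \right)} = - 2 I$ ($L{\left(I \right)} = - 3 I + I = - 2 I$)
$\left(-42 + L{\left(P{\left(-3,2 \right)} \right)}\right)^{2} = \left(-42 - 2 \left(-12 - -3 - 2\right)\right)^{2} = \left(-42 - 2 \left(-12 + 3 - 2\right)\right)^{2} = \left(-42 - -22\right)^{2} = \left(-42 + 22\right)^{2} = \left(-20\right)^{2} = 400$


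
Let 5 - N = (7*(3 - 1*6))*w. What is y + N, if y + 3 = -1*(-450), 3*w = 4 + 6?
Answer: 522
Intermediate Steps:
w = 10/3 (w = (4 + 6)/3 = (⅓)*10 = 10/3 ≈ 3.3333)
y = 447 (y = -3 - 1*(-450) = -3 + 450 = 447)
N = 75 (N = 5 - 7*(3 - 1*6)*10/3 = 5 - 7*(3 - 6)*10/3 = 5 - 7*(-3)*10/3 = 5 - (-21)*10/3 = 5 - 1*(-70) = 5 + 70 = 75)
y + N = 447 + 75 = 522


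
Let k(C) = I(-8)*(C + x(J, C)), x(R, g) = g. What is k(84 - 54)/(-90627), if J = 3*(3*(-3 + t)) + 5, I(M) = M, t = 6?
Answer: 160/30209 ≈ 0.0052964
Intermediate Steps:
J = 32 (J = 3*(3*(-3 + 6)) + 5 = 3*(3*3) + 5 = 3*9 + 5 = 27 + 5 = 32)
k(C) = -16*C (k(C) = -8*(C + C) = -16*C)
k(84 - 54)/(-90627) = -16*(84 - 54)/(-90627) = -16*30*(-1/90627) = -480*(-1/90627) = 160/30209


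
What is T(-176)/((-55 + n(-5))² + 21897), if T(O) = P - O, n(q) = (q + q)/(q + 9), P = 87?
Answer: 1052/100813 ≈ 0.010435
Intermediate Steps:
n(q) = 2*q/(9 + q) (n(q) = (2*q)/(9 + q) = 2*q/(9 + q))
T(O) = 87 - O
T(-176)/((-55 + n(-5))² + 21897) = (87 - 1*(-176))/((-55 + 2*(-5)/(9 - 5))² + 21897) = (87 + 176)/((-55 + 2*(-5)/4)² + 21897) = 263/((-55 + 2*(-5)*(¼))² + 21897) = 263/((-55 - 5/2)² + 21897) = 263/((-115/2)² + 21897) = 263/(13225/4 + 21897) = 263/(100813/4) = 263*(4/100813) = 1052/100813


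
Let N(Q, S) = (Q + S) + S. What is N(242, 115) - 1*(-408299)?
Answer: 408771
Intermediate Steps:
N(Q, S) = Q + 2*S
N(242, 115) - 1*(-408299) = (242 + 2*115) - 1*(-408299) = (242 + 230) + 408299 = 472 + 408299 = 408771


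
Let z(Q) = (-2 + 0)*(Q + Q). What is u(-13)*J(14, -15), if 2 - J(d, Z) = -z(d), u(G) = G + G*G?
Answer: -8424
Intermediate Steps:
z(Q) = -4*Q
u(G) = G + G**2
J(d, Z) = 2 - 4*d (J(d, Z) = 2 - (-1)*(-4*d) = 2 - 4*d)
u(-13)*J(14, -15) = (-13*(1 - 13))*(2 - 4*14) = (-13*(-12))*(2 - 56) = 156*(-54) = -8424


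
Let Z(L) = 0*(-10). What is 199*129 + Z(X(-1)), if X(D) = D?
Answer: 25671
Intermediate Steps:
Z(L) = 0
199*129 + Z(X(-1)) = 199*129 + 0 = 25671 + 0 = 25671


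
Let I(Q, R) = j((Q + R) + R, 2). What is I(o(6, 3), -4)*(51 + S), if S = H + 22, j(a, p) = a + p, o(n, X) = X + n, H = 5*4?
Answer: 279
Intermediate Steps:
H = 20
S = 42 (S = 20 + 22 = 42)
I(Q, R) = 2 + Q + 2*R (I(Q, R) = ((Q + R) + R) + 2 = (Q + 2*R) + 2 = 2 + Q + 2*R)
I(o(6, 3), -4)*(51 + S) = (2 + (3 + 6) + 2*(-4))*(51 + 42) = (2 + 9 - 8)*93 = 3*93 = 279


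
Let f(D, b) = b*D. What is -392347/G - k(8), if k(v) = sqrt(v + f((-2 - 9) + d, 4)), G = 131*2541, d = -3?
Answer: -392347/332871 - 4*I*sqrt(3) ≈ -1.1787 - 6.9282*I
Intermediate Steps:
G = 332871
f(D, b) = D*b
k(v) = sqrt(-56 + v) (k(v) = sqrt(v + ((-2 - 9) - 3)*4) = sqrt(v + (-11 - 3)*4) = sqrt(v - 14*4) = sqrt(v - 56) = sqrt(-56 + v))
-392347/G - k(8) = -392347/332871 - sqrt(-56 + 8) = -392347*1/332871 - sqrt(-48) = -392347/332871 - 4*I*sqrt(3)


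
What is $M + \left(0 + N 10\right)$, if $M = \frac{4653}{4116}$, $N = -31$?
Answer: $- \frac{423769}{1372} \approx -308.87$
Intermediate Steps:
$M = \frac{1551}{1372}$ ($M = 4653 \cdot \frac{1}{4116} = \frac{1551}{1372} \approx 1.1305$)
$M + \left(0 + N 10\right) = \frac{1551}{1372} + \left(0 - 310\right) = \frac{1551}{1372} - 310 = - \frac{423769}{1372}$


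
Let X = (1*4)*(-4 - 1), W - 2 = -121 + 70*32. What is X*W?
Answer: -42420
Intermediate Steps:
W = 2121 (W = 2 + (-121 + 70*32) = 2 + (-121 + 2240) = 2 + 2119 = 2121)
X = -20 (X = 4*(-5) = -20)
X*W = -20*2121 = -42420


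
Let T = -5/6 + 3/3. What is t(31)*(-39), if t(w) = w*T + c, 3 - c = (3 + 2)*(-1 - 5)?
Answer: -2977/2 ≈ -1488.5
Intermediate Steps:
T = 1/6 (T = -5*1/6 + 3*(1/3) = -5/6 + 1 = 1/6 ≈ 0.16667)
c = 33 (c = 3 - (3 + 2)*(-1 - 5) = 3 - 5*(-6) = 3 - 1*(-30) = 3 + 30 = 33)
t(w) = 33 + w/6 (t(w) = w*(1/6) + 33 = w/6 + 33 = 33 + w/6)
t(31)*(-39) = (33 + (1/6)*31)*(-39) = (33 + 31/6)*(-39) = (229/6)*(-39) = -2977/2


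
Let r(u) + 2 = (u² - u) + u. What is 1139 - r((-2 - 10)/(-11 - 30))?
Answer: 1917877/1681 ≈ 1140.9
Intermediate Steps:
r(u) = -2 + u² (r(u) = -2 + ((u² - u) + u) = -2 + u²)
1139 - r((-2 - 10)/(-11 - 30)) = 1139 - (-2 + ((-2 - 10)/(-11 - 30))²) = 1139 - (-2 + (-12/(-41))²) = 1139 - (-2 + (-12*(-1/41))²) = 1139 - (-2 + (12/41)²) = 1139 - (-2 + 144/1681) = 1139 - 1*(-3218/1681) = 1139 + 3218/1681 = 1917877/1681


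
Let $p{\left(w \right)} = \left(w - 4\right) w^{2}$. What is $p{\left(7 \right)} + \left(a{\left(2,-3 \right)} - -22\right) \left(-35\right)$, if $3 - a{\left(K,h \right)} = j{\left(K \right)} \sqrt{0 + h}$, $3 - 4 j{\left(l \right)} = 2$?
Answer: $-728 + \frac{35 i \sqrt{3}}{4} \approx -728.0 + 15.155 i$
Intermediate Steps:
$j{\left(l \right)} = \frac{1}{4}$ ($j{\left(l \right)} = \frac{3}{4} - \frac{1}{2} = \frac{1}{4}$)
$p{\left(w \right)} = w^{2} \left(-4 + w\right)$ ($p{\left(w \right)} = \left(-4 + w\right) w^{2} = w^{2} \left(-4 + w\right)$)
$a{\left(K,h \right)} = 3 - \frac{\sqrt{h}}{4}$ ($a{\left(K,h \right)} = 3 - \frac{\sqrt{0 + h}}{4} = 3 - \frac{\sqrt{h}}{4}$)
$p{\left(7 \right)} + \left(a{\left(2,-3 \right)} - -22\right) \left(-35\right) = 7^{2} \left(-4 + 7\right) + \left(\left(3 - \frac{\sqrt{-3}}{4}\right) - -22\right) \left(-35\right) = 49 \cdot 3 + \left(\left(3 - \frac{i \sqrt{3}}{4}\right) + 22\right) \left(-35\right) = 147 + \left(\left(3 - \frac{i \sqrt{3}}{4}\right) + 22\right) \left(-35\right) = 147 + \left(25 - \frac{i \sqrt{3}}{4}\right) \left(-35\right) = 147 - \left(875 - \frac{35 i \sqrt{3}}{4}\right) = -728 + \frac{35 i \sqrt{3}}{4}$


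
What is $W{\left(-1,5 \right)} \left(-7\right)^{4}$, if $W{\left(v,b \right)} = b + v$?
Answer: $9604$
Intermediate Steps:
$W{\left(-1,5 \right)} \left(-7\right)^{4} = \left(5 - 1\right) \left(-7\right)^{4} = 4 \cdot 2401 = 9604$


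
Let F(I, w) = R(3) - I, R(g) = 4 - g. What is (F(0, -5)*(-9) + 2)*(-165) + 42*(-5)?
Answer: 945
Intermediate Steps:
F(I, w) = 1 - I (F(I, w) = (4 - 1*3) - I = (4 - 3) - I = 1 - I)
(F(0, -5)*(-9) + 2)*(-165) + 42*(-5) = ((1 - 1*0)*(-9) + 2)*(-165) + 42*(-5) = ((1 + 0)*(-9) + 2)*(-165) - 210 = (1*(-9) + 2)*(-165) - 210 = (-9 + 2)*(-165) - 210 = -7*(-165) - 210 = 1155 - 210 = 945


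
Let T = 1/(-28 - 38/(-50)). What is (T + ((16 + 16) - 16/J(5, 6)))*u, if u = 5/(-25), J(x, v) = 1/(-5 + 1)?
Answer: -65351/3405 ≈ -19.193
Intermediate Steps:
J(x, v) = -1/4 (J(x, v) = 1/(-4) = -1/4)
u = -1/5 (u = 5*(-1/25) = -1/5 ≈ -0.20000)
T = -25/681 (T = 1/(-28 - 38*(-1/50)) = 1/(-28 + 19/25) = 1/(-681/25) = -25/681 ≈ -0.036711)
(T + ((16 + 16) - 16/J(5, 6)))*u = (-25/681 + ((16 + 16) - 16/(-1/4)))*(-1/5) = (-25/681 + (32 - 16*(-4)))*(-1/5) = (-25/681 + (32 + 64))*(-1/5) = (-25/681 + 96)*(-1/5) = (65351/681)*(-1/5) = -65351/3405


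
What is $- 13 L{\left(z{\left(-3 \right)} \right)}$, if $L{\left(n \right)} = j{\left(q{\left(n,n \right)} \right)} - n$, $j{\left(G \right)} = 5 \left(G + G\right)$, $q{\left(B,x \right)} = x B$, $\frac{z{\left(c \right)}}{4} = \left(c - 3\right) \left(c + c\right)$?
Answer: $-2693808$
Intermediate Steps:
$z{\left(c \right)} = 8 c \left(-3 + c\right)$ ($z{\left(c \right)} = 4 \left(c - 3\right) \left(c + c\right) = 4 \left(-3 + c\right) 2 c = 4 \cdot 2 c \left(-3 + c\right) = 8 c \left(-3 + c\right)$)
$q{\left(B,x \right)} = B x$
$j{\left(G \right)} = 10 G$ ($j{\left(G \right)} = 5 \cdot 2 G = 10 G$)
$L{\left(n \right)} = - n + 10 n^{2}$ ($L{\left(n \right)} = 10 n n - n = 10 n^{2} - n = - n + 10 n^{2}$)
$- 13 L{\left(z{\left(-3 \right)} \right)} = - 13 \cdot 8 \left(-3\right) \left(-3 - 3\right) \left(-1 + 10 \cdot 8 \left(-3\right) \left(-3 - 3\right)\right) = - 13 \cdot 8 \left(-3\right) \left(-6\right) \left(-1 + 10 \cdot 8 \left(-3\right) \left(-6\right)\right) = - 13 \cdot 144 \left(-1 + 10 \cdot 144\right) = - 13 \cdot 144 \left(-1 + 1440\right) = - 13 \cdot 144 \cdot 1439 = \left(-13\right) 207216 = -2693808$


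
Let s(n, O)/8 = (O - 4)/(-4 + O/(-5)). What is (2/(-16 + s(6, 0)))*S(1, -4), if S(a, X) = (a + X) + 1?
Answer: ½ ≈ 0.50000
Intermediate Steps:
s(n, O) = 8*(-4 + O)/(-4 - O/5) (s(n, O) = 8*((O - 4)/(-4 + O/(-5))) = 8*((-4 + O)/(-4 + O*(-⅕))) = 8*((-4 + O)/(-4 - O/5)) = 8*(-4 + O)/(-4 - O/5))
S(a, X) = 1 + X + a (S(a, X) = (X + a) + 1 = 1 + X + a)
(2/(-16 + s(6, 0)))*S(1, -4) = (2/(-16 + 40*(4 - 1*0)/(20 + 0)))*(1 - 4 + 1) = (2/(-16 + 40*(4 + 0)/20))*(-2) = (2/(-16 + 40*(1/20)*4))*(-2) = (2/(-16 + 8))*(-2) = (2/(-8))*(-2) = (2*(-⅛))*(-2) = -¼*(-2) = ½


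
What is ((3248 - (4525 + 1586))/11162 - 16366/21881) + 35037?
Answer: 8557041669119/244235722 ≈ 35036.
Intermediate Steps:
((3248 - (4525 + 1586))/11162 - 16366/21881) + 35037 = ((3248 - 1*6111)*(1/11162) - 16366*1/21881) + 35037 = ((3248 - 6111)*(1/11162) - 16366/21881) + 35037 = (-2863*1/11162 - 16366/21881) + 35037 = (-2863/11162 - 16366/21881) + 35037 = -245322595/244235722 + 35037 = 8557041669119/244235722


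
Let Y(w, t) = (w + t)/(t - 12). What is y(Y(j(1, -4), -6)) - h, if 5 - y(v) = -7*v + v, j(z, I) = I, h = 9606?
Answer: -28793/3 ≈ -9597.7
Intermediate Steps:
Y(w, t) = (t + w)/(-12 + t)
y(v) = 5 + 6*v (y(v) = 5 - (-7*v + v) = 5 - (-6)*v = 5 + 6*v)
y(Y(j(1, -4), -6)) - h = (5 + 6*((-6 - 4)/(-12 - 6))) - 1*9606 = (5 + 6*(-10/(-18))) - 9606 = (5 + 6*(-1/18*(-10))) - 9606 = (5 + 6*(5/9)) - 9606 = (5 + 10/3) - 9606 = 25/3 - 9606 = -28793/3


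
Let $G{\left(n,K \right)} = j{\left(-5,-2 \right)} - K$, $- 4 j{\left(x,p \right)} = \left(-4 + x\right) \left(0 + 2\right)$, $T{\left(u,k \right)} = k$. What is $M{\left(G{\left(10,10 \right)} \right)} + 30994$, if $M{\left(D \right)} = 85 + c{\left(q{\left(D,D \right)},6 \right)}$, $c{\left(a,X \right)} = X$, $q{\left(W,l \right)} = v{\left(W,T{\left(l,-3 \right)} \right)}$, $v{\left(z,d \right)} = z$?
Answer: $31085$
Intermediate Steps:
$q{\left(W,l \right)} = W$
$j{\left(x,p \right)} = 2 - \frac{x}{2}$ ($j{\left(x,p \right)} = - \frac{\left(-4 + x\right) \left(0 + 2\right)}{4} = - \frac{\left(-4 + x\right) 2}{4} = - \frac{-8 + 2 x}{4} = 2 - \frac{x}{2}$)
$G{\left(n,K \right)} = \frac{9}{2} - K$ ($G{\left(n,K \right)} = \left(2 - - \frac{5}{2}\right) - K = \left(2 + \frac{5}{2}\right) - K = \frac{9}{2} - K$)
$M{\left(D \right)} = 91$ ($M{\left(D \right)} = 85 + 6 = 91$)
$M{\left(G{\left(10,10 \right)} \right)} + 30994 = 91 + 30994 = 31085$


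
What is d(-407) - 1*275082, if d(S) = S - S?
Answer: -275082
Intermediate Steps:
d(S) = 0
d(-407) - 1*275082 = 0 - 1*275082 = 0 - 275082 = -275082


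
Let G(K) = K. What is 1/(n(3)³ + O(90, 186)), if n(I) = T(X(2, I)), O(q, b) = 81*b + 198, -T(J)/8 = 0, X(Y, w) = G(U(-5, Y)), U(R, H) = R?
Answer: 1/15264 ≈ 6.5514e-5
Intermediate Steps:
X(Y, w) = -5
T(J) = 0 (T(J) = -8*0 = 0)
O(q, b) = 198 + 81*b
n(I) = 0
1/(n(3)³ + O(90, 186)) = 1/(0³ + (198 + 81*186)) = 1/(0 + (198 + 15066)) = 1/(0 + 15264) = 1/15264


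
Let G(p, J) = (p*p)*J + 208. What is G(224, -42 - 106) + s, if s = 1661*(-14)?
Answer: -7449094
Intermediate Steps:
G(p, J) = 208 + J*p² (G(p, J) = p²*J + 208 = J*p² + 208 = 208 + J*p²)
s = -23254
G(224, -42 - 106) + s = (208 + (-42 - 106)*224²) - 23254 = (208 - 148*50176) - 23254 = (208 - 7426048) - 23254 = -7425840 - 23254 = -7449094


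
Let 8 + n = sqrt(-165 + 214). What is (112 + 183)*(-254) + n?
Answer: -74931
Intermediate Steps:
n = -1 (n = -8 + sqrt(-165 + 214) = -8 + sqrt(49) = -8 + 7 = -1)
(112 + 183)*(-254) + n = (112 + 183)*(-254) - 1 = 295*(-254) - 1 = -74930 - 1 = -74931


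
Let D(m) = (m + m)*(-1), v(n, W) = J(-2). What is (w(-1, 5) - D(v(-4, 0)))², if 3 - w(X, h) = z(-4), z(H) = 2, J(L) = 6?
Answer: 169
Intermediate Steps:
v(n, W) = 6
w(X, h) = 1 (w(X, h) = 3 - 1*2 = 3 - 2 = 1)
D(m) = -2*m (D(m) = (2*m)*(-1) = -2*m)
(w(-1, 5) - D(v(-4, 0)))² = (1 - (-2)*6)² = (1 - 1*(-12))² = (1 + 12)² = 13² = 169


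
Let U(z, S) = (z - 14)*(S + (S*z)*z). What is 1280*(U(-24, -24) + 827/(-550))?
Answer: 37046063744/55 ≈ 6.7356e+8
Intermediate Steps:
U(z, S) = (-14 + z)*(S + S*z**2)
1280*(U(-24, -24) + 827/(-550)) = 1280*(-24*(-14 - 24 + (-24)**3 - 14*(-24)**2) + 827/(-550)) = 1280*(-24*(-14 - 24 - 13824 - 14*576) + 827*(-1/550)) = 1280*(-24*(-14 - 24 - 13824 - 8064) - 827/550) = 1280*(-24*(-21926) - 827/550) = 1280*(526224 - 827/550) = 1280*(289422373/550) = 37046063744/55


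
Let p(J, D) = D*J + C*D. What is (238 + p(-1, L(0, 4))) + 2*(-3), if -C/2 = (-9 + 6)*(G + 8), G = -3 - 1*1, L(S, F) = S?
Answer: 232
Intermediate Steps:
G = -4 (G = -3 - 1 = -4)
C = 24 (C = -2*(-9 + 6)*(-4 + 8) = -(-6)*4 = -2*(-12) = 24)
p(J, D) = 24*D + D*J (p(J, D) = D*J + 24*D = 24*D + D*J)
(238 + p(-1, L(0, 4))) + 2*(-3) = (238 + 0*(24 - 1)) + 2*(-3) = (238 + 0*23) - 6 = (238 + 0) - 6 = 238 - 6 = 232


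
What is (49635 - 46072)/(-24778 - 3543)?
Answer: -3563/28321 ≈ -0.12581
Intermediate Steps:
(49635 - 46072)/(-24778 - 3543) = 3563/(-28321) = 3563*(-1/28321) = -3563/28321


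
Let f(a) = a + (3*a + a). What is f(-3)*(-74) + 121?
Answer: 1231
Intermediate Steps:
f(a) = 5*a (f(a) = a + 4*a = 5*a)
f(-3)*(-74) + 121 = (5*(-3))*(-74) + 121 = -15*(-74) + 121 = 1110 + 121 = 1231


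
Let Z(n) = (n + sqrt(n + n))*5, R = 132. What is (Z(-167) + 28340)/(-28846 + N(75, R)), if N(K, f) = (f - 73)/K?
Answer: -2062875/2163391 - 375*I*sqrt(334)/2163391 ≈ -0.95354 - 0.0031679*I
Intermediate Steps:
N(K, f) = (-73 + f)/K
Z(n) = 5*n + 5*sqrt(2)*sqrt(n) (Z(n) = (n + sqrt(2*n))*5 = (n + sqrt(2)*sqrt(n))*5 = 5*n + 5*sqrt(2)*sqrt(n))
(Z(-167) + 28340)/(-28846 + N(75, R)) = ((5*(-167) + 5*sqrt(2)*sqrt(-167)) + 28340)/(-28846 + (-73 + 132)/75) = ((-835 + 5*sqrt(2)*(I*sqrt(167))) + 28340)/(-28846 + (1/75)*59) = ((-835 + 5*I*sqrt(334)) + 28340)/(-28846 + 59/75) = (27505 + 5*I*sqrt(334))/(-2163391/75) = (27505 + 5*I*sqrt(334))*(-75/2163391) = -2062875/2163391 - 375*I*sqrt(334)/2163391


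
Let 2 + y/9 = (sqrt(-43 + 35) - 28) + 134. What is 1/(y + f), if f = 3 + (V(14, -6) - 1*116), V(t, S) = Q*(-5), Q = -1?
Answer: 23/19062 - I*sqrt(2)/38124 ≈ 0.0012066 - 3.7095e-5*I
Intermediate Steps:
V(t, S) = 5 (V(t, S) = -1*(-5) = 5)
f = -108 (f = 3 + (5 - 1*116) = 3 + (5 - 116) = 3 - 111 = -108)
y = 936 + 18*I*sqrt(2) (y = -18 + 9*((sqrt(-43 + 35) - 28) + 134) = -18 + 9*((sqrt(-8) - 28) + 134) = -18 + 9*((2*I*sqrt(2) - 28) + 134) = -18 + 9*((-28 + 2*I*sqrt(2)) + 134) = -18 + 9*(106 + 2*I*sqrt(2)) = -18 + (954 + 18*I*sqrt(2)) = 936 + 18*I*sqrt(2) ≈ 936.0 + 25.456*I)
1/(y + f) = 1/((936 + 18*I*sqrt(2)) - 108) = 1/(828 + 18*I*sqrt(2))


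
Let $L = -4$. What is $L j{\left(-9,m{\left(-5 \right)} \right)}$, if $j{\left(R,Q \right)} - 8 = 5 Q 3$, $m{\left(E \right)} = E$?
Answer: $268$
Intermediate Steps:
$j{\left(R,Q \right)} = 8 + 15 Q$ ($j{\left(R,Q \right)} = 8 + 5 Q 3 = 8 + 15 Q$)
$L j{\left(-9,m{\left(-5 \right)} \right)} = - 4 \left(8 + 15 \left(-5\right)\right) = - 4 \left(8 - 75\right) = \left(-4\right) \left(-67\right) = 268$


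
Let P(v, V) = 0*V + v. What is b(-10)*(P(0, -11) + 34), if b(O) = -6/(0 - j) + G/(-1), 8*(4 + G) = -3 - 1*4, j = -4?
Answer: 459/4 ≈ 114.75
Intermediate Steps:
G = -39/8 (G = -4 + (-3 - 1*4)/8 = -4 + (-3 - 4)/8 = -4 + (1/8)*(-7) = -4 - 7/8 = -39/8 ≈ -4.8750)
b(O) = 27/8 (b(O) = -6/(0 - 1*(-4)) - 39/8/(-1) = -6/(0 + 4) - 39/8*(-1) = -6/4 + 39/8 = -6*1/4 + 39/8 = -3/2 + 39/8 = 27/8)
P(v, V) = v (P(v, V) = 0 + v = v)
b(-10)*(P(0, -11) + 34) = 27*(0 + 34)/8 = (27/8)*34 = 459/4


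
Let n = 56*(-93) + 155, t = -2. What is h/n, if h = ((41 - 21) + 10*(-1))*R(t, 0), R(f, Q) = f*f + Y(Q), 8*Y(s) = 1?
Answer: -165/20212 ≈ -0.0081635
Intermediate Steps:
Y(s) = ⅛ (Y(s) = (⅛)*1 = ⅛)
n = -5053 (n = -5208 + 155 = -5053)
R(f, Q) = ⅛ + f² (R(f, Q) = f*f + ⅛ = f² + ⅛ = ⅛ + f²)
h = 165/4 (h = ((41 - 21) + 10*(-1))*(⅛ + (-2)²) = (20 - 10)*(⅛ + 4) = 10*(33/8) = 165/4 ≈ 41.250)
h/n = (165/4)/(-5053) = (165/4)*(-1/5053) = -165/20212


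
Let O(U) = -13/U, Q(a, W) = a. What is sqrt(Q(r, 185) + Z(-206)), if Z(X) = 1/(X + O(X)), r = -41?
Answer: 7*I*sqrt(1506058923)/42423 ≈ 6.4035*I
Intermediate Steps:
Z(X) = 1/(X - 13/X)
sqrt(Q(r, 185) + Z(-206)) = sqrt(-41 - 206/(-13 + (-206)**2)) = sqrt(-41 - 206/(-13 + 42436)) = sqrt(-41 - 206/42423) = sqrt(-1739549/42423) = 7*I*sqrt(1506058923)/42423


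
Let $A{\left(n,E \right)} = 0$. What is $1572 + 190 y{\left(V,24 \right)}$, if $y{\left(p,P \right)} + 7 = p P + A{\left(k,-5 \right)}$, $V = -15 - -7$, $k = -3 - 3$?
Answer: $-36238$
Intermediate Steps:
$k = -6$ ($k = -3 - 3 = -6$)
$V = -8$ ($V = -15 + 7 = -8$)
$y{\left(p,P \right)} = -7 + P p$ ($y{\left(p,P \right)} = -7 + \left(p P + 0\right) = -7 + \left(P p + 0\right) = -7 + P p$)
$1572 + 190 y{\left(V,24 \right)} = 1572 + 190 \left(-7 + 24 \left(-8\right)\right) = 1572 + 190 \left(-7 - 192\right) = 1572 + 190 \left(-199\right) = 1572 - 37810 = -36238$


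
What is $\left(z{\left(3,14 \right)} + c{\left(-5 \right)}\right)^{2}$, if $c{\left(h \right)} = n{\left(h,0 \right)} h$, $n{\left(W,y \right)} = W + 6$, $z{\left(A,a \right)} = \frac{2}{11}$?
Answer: $\frac{2809}{121} \approx 23.215$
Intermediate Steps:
$z{\left(A,a \right)} = \frac{2}{11}$ ($z{\left(A,a \right)} = 2 \cdot \frac{1}{11} = \frac{2}{11}$)
$n{\left(W,y \right)} = 6 + W$
$c{\left(h \right)} = h \left(6 + h\right)$ ($c{\left(h \right)} = \left(6 + h\right) h = h \left(6 + h\right)$)
$\left(z{\left(3,14 \right)} + c{\left(-5 \right)}\right)^{2} = \left(\frac{2}{11} - 5 \left(6 - 5\right)\right)^{2} = \left(\frac{2}{11} - 5\right)^{2} = \left(- \frac{53}{11}\right)^{2} = \frac{2809}{121}$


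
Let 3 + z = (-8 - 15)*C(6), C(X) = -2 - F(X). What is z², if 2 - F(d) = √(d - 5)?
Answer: 4356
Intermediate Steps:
F(d) = 2 - √(-5 + d) (F(d) = 2 - √(d - 5) = 2 - √(-5 + d))
C(X) = -4 + √(-5 + X) (C(X) = -2 - (2 - √(-5 + X)) = -2 + (-2 + √(-5 + X)) = -4 + √(-5 + X))
z = 66 (z = -3 + (-8 - 15)*(-4 + √(-5 + 6)) = -3 - 23*(-4 + √1) = -3 - 23*(-4 + 1) = -3 - 23*(-3) = -3 + 69 = 66)
z² = 66² = 4356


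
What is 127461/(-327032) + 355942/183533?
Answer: 93011124431/60021164056 ≈ 1.5496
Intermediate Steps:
127461/(-327032) + 355942/183533 = 127461*(-1/327032) + 355942*(1/183533) = -127461/327032 + 355942/183533 = 93011124431/60021164056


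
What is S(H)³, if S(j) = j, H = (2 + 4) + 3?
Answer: 729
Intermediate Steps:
H = 9 (H = 6 + 3 = 9)
S(H)³ = 9³ = 729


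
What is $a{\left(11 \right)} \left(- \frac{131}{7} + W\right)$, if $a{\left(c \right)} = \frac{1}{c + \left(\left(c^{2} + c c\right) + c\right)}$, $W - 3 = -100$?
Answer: $- \frac{135}{308} \approx -0.43831$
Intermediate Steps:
$W = -97$ ($W = 3 - 100 = -97$)
$a{\left(c \right)} = \frac{1}{2 c + 2 c^{2}}$ ($a{\left(c \right)} = \frac{1}{c + \left(\left(c^{2} + c^{2}\right) + c\right)} = \frac{1}{c + \left(2 c^{2} + c\right)} = \frac{1}{c + \left(c + 2 c^{2}\right)} = \frac{1}{2 c + 2 c^{2}}$)
$a{\left(11 \right)} \left(- \frac{131}{7} + W\right) = \frac{1}{2 \cdot 11 \left(1 + 11\right)} \left(- \frac{131}{7} - 97\right) = \frac{1}{2} \cdot \frac{1}{11} \cdot \frac{1}{12} \left(\left(-131\right) \frac{1}{7} - 97\right) = \frac{1}{2} \cdot \frac{1}{11} \cdot \frac{1}{12} \left(- \frac{131}{7} - 97\right) = \frac{1}{264} \left(- \frac{810}{7}\right) = - \frac{135}{308}$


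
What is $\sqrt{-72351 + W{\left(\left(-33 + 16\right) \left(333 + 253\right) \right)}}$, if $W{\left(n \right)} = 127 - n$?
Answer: $3 i \sqrt{6918} \approx 249.52 i$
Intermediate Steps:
$\sqrt{-72351 + W{\left(\left(-33 + 16\right) \left(333 + 253\right) \right)}} = \sqrt{-72351 - \left(-127 + \left(-33 + 16\right) \left(333 + 253\right)\right)} = \sqrt{-72351 - \left(-127 - 9962\right)} = \sqrt{-72351 + \left(127 - -9962\right)} = \sqrt{-72351 + \left(127 + 9962\right)} = \sqrt{-72351 + 10089} = \sqrt{-62262} = 3 i \sqrt{6918}$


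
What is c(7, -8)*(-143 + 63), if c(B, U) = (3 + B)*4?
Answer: -3200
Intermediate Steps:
c(B, U) = 12 + 4*B
c(7, -8)*(-143 + 63) = (12 + 4*7)*(-143 + 63) = (12 + 28)*(-80) = 40*(-80) = -3200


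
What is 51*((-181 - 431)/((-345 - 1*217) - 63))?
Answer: 31212/625 ≈ 49.939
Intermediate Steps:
51*((-181 - 431)/((-345 - 1*217) - 63)) = 51*(-612/((-345 - 217) - 63)) = 51*(-612/(-562 - 63)) = 51*(-612/(-625)) = 51*(-612*(-1/625)) = 51*(612/625) = 31212/625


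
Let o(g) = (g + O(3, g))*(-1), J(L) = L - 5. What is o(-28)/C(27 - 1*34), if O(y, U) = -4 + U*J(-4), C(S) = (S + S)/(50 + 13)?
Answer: 990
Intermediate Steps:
J(L) = -5 + L
C(S) = 2*S/63 (C(S) = (2*S)/63 = (2*S)*(1/63) = 2*S/63)
O(y, U) = -4 - 9*U (O(y, U) = -4 + U*(-5 - 4) = -4 + U*(-9) = -4 - 9*U)
o(g) = 4 + 8*g (o(g) = (g + (-4 - 9*g))*(-1) = (-4 - 8*g)*(-1) = 4 + 8*g)
o(-28)/C(27 - 1*34) = (4 + 8*(-28))/((2*(27 - 1*34)/63)) = (4 - 224)/((2*(27 - 34)/63)) = -220/((2/63)*(-7)) = -220/(-2/9) = -220*(-9/2) = 990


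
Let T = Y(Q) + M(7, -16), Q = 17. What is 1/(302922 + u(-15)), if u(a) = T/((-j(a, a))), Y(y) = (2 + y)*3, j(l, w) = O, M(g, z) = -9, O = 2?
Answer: 1/302898 ≈ 3.3014e-6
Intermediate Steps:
j(l, w) = 2
Y(y) = 6 + 3*y
T = 48 (T = (6 + 3*17) - 9 = (6 + 51) - 9 = 57 - 9 = 48)
u(a) = -24 (u(a) = 48/((-1*2)) = 48/(-2) = 48*(-1/2) = -24)
1/(302922 + u(-15)) = 1/(302922 - 24) = 1/302898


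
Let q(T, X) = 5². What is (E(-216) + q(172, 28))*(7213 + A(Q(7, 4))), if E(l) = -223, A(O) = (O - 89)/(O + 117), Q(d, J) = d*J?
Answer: -207073152/145 ≈ -1.4281e+6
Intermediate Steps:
Q(d, J) = J*d
q(T, X) = 25
A(O) = (-89 + O)/(117 + O)
(E(-216) + q(172, 28))*(7213 + A(Q(7, 4))) = (-223 + 25)*(7213 + (-89 + 4*7)/(117 + 4*7)) = -198*(7213 + (-89 + 28)/(117 + 28)) = -198*(7213 - 61/145) = -198*1045824/145 = -207073152/145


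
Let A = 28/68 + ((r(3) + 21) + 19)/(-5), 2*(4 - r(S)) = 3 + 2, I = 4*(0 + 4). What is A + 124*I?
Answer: 335939/170 ≈ 1976.1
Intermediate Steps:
I = 16 (I = 4*4 = 16)
r(S) = 3/2 (r(S) = 4 - (3 + 2)/2 = 4 - 1/2*5 = 4 - 5/2 = 3/2)
A = -1341/170 (A = 28/68 + ((3/2 + 21) + 19)/(-5) = 28*(1/68) + (45/2 + 19)*(-1/5) = 7/17 + (83/2)*(-1/5) = 7/17 - 83/10 = -1341/170 ≈ -7.8882)
A + 124*I = -1341/170 + 124*16 = -1341/170 + 1984 = 335939/170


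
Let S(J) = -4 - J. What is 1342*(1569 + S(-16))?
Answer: 2121702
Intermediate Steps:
1342*(1569 + S(-16)) = 1342*(1569 + (-4 - 1*(-16))) = 1342*(1569 + (-4 + 16)) = 1342*(1569 + 12) = 1342*1581 = 2121702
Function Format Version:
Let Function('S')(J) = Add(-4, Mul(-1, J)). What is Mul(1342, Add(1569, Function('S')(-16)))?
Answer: 2121702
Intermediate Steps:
Mul(1342, Add(1569, Function('S')(-16))) = Mul(1342, Add(1569, Add(-4, Mul(-1, -16)))) = Mul(1342, Add(1569, Add(-4, 16))) = Mul(1342, Add(1569, 12)) = Mul(1342, 1581) = 2121702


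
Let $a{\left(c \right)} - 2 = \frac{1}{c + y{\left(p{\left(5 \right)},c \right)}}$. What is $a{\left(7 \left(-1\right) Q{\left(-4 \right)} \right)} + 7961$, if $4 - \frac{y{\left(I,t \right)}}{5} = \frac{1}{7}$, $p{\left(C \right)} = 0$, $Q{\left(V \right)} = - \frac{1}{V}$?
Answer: $\frac{3909861}{491} \approx 7963.1$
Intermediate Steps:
$y{\left(I,t \right)} = \frac{135}{7}$ ($y{\left(I,t \right)} = 20 - \frac{5}{7} = \frac{135}{7}$)
$a{\left(c \right)} = 2 + \frac{1}{\frac{135}{7} + c}$ ($a{\left(c \right)} = 2 + \frac{1}{c + \frac{135}{7}} = 2 + \frac{1}{\frac{135}{7} + c}$)
$a{\left(7 \left(-1\right) Q{\left(-4 \right)} \right)} + 7961 = \frac{277 + 14 \cdot 7 \left(-1\right) \left(- \frac{1}{-4}\right)}{135 + 7 \cdot 7 \left(-1\right) \left(- \frac{1}{-4}\right)} + 7961 = \frac{277 + 14 \left(- 7 \left(\left(-1\right) \left(- \frac{1}{4}\right)\right)\right)}{135 + 7 \left(- 7 \left(\left(-1\right) \left(- \frac{1}{4}\right)\right)\right)} + 7961 = \frac{277 + 14 \left(\left(-7\right) \frac{1}{4}\right)}{135 + 7 \left(\left(-7\right) \frac{1}{4}\right)} + 7961 = \frac{277 + 14 \left(- \frac{7}{4}\right)}{135 + 7 \left(- \frac{7}{4}\right)} + 7961 = \frac{277 - \frac{49}{2}}{135 - \frac{49}{4}} + 7961 = \frac{1}{\frac{491}{4}} \cdot \frac{505}{2} + 7961 = \frac{4}{491} \cdot \frac{505}{2} + 7961 = \frac{1010}{491} + 7961 = \frac{3909861}{491}$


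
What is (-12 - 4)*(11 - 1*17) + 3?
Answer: 99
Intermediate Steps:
(-12 - 4)*(11 - 1*17) + 3 = -16*(11 - 17) + 3 = -16*(-6) + 3 = 96 + 3 = 99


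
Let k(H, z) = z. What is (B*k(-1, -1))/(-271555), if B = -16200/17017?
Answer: -3240/924210287 ≈ -3.5057e-6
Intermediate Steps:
B = -16200/17017 (B = -16200*1/17017 = -16200/17017 ≈ -0.95199)
(B*k(-1, -1))/(-271555) = -16200/17017*(-1)/(-271555) = (16200/17017)*(-1/271555) = -3240/924210287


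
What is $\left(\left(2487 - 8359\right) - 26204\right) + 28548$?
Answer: $-3528$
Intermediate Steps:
$\left(\left(2487 - 8359\right) - 26204\right) + 28548 = \left(-5872 - 26204\right) + 28548 = -32076 + 28548 = -3528$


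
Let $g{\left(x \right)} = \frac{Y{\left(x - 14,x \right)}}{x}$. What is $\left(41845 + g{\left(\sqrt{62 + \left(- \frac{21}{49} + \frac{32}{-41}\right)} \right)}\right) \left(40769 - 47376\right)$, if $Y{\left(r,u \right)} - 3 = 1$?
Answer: $-276469915 - \frac{26428 \sqrt{5007289}}{17447} \approx -2.7647 \cdot 10^{8}$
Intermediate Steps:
$Y{\left(r,u \right)} = 4$ ($Y{\left(r,u \right)} = 3 + 1 = 4$)
$g{\left(x \right)} = \frac{4}{x}$
$\left(41845 + g{\left(\sqrt{62 + \left(- \frac{21}{49} + \frac{32}{-41}\right)} \right)}\right) \left(40769 - 47376\right) = \left(41845 + \frac{4}{\sqrt{62 + \left(- \frac{21}{49} + \frac{32}{-41}\right)}}\right) \left(40769 - 47376\right) = \left(41845 + \frac{4}{\sqrt{62 + \left(\left(-21\right) \frac{1}{49} + 32 \left(- \frac{1}{41}\right)\right)}}\right) \left(-6607\right) = \left(41845 + \frac{4}{\sqrt{62 - \frac{347}{287}}}\right) \left(-6607\right) = \left(41845 + \frac{4}{\sqrt{\frac{17447}{287}}}\right) \left(-6607\right) = \left(41845 + \frac{4}{\frac{1}{287} \sqrt{5007289}}\right) \left(-6607\right) = \left(41845 + 4 \frac{\sqrt{5007289}}{17447}\right) \left(-6607\right) = \left(41845 + \frac{4 \sqrt{5007289}}{17447}\right) \left(-6607\right) = -276469915 - \frac{26428 \sqrt{5007289}}{17447}$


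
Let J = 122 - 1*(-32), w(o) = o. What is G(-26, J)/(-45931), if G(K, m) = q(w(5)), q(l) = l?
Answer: -5/45931 ≈ -0.00010886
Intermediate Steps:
J = 154 (J = 122 + 32 = 154)
G(K, m) = 5
G(-26, J)/(-45931) = 5/(-45931) = 5*(-1/45931) = -5/45931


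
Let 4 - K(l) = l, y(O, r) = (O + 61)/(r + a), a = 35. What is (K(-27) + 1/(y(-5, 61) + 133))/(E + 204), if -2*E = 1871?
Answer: -99410/2345189 ≈ -0.042389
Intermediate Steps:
y(O, r) = (61 + O)/(35 + r) (y(O, r) = (O + 61)/(r + 35) = (61 + O)/(35 + r))
E = -1871/2 (E = -½*1871 = -1871/2 ≈ -935.50)
K(l) = 4 - l
(K(-27) + 1/(y(-5, 61) + 133))/(E + 204) = ((4 - 1*(-27)) + 1/((61 - 5)/(35 + 61) + 133))/(-1871/2 + 204) = ((4 + 27) + 1/(56/96 + 133))/(-1463/2) = (31 + 1/((1/96)*56 + 133))*(-2/1463) = (31 + 1/(7/12 + 133))*(-2/1463) = (31 + 1/(1603/12))*(-2/1463) = (31 + 12/1603)*(-2/1463) = (49705/1603)*(-2/1463) = -99410/2345189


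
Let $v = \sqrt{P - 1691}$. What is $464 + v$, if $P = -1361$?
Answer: $464 + 2 i \sqrt{763} \approx 464.0 + 55.245 i$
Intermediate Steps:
$v = 2 i \sqrt{763}$ ($v = \sqrt{-1361 - 1691} = \sqrt{-3052} = 2 i \sqrt{763} \approx 55.245 i$)
$464 + v = 464 + 2 i \sqrt{763}$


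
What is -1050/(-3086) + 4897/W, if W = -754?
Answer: -7160221/1163422 ≈ -6.1544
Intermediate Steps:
-1050/(-3086) + 4897/W = -1050/(-3086) + 4897/(-754) = -1050*(-1/3086) + 4897*(-1/754) = 525/1543 - 4897/754 = -7160221/1163422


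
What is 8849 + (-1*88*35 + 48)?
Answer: 5817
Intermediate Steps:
8849 + (-1*88*35 + 48) = 8849 + (-88*35 + 48) = 8849 + (-3080 + 48) = 8849 - 3032 = 5817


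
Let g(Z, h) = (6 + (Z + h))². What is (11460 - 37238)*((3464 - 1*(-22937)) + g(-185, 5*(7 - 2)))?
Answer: -1291916026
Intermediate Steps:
g(Z, h) = (6 + Z + h)²
(11460 - 37238)*((3464 - 1*(-22937)) + g(-185, 5*(7 - 2))) = (11460 - 37238)*((3464 - 1*(-22937)) + (6 - 185 + 5*(7 - 2))²) = -25778*((3464 + 22937) + (6 - 185 + 5*5)²) = -25778*(26401 + (6 - 185 + 25)²) = -25778*(26401 + (-154)²) = -25778*(26401 + 23716) = -25778*50117 = -1291916026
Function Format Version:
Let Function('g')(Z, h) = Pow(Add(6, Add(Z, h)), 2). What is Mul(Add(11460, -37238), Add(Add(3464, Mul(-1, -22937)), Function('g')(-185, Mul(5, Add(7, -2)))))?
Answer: -1291916026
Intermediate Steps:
Function('g')(Z, h) = Pow(Add(6, Z, h), 2)
Mul(Add(11460, -37238), Add(Add(3464, Mul(-1, -22937)), Function('g')(-185, Mul(5, Add(7, -2))))) = Mul(Add(11460, -37238), Add(Add(3464, Mul(-1, -22937)), Pow(Add(6, -185, Mul(5, Add(7, -2))), 2))) = Mul(-25778, Add(Add(3464, 22937), Pow(Add(6, -185, Mul(5, 5)), 2))) = Mul(-25778, Add(26401, Pow(Add(6, -185, 25), 2))) = Mul(-25778, Add(26401, Pow(-154, 2))) = Mul(-25778, Add(26401, 23716)) = Mul(-25778, 50117) = -1291916026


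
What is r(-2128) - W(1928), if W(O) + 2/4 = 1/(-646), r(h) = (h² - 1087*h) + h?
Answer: 2209123778/323 ≈ 6.8394e+6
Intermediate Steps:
r(h) = h² - 1086*h
W(O) = -162/323 (W(O) = -½ + 1/(-646) = -½ - 1/646 = -162/323)
r(-2128) - W(1928) = -2128*(-1086 - 2128) - 1*(-162/323) = -2128*(-3214) + 162/323 = 6839392 + 162/323 = 2209123778/323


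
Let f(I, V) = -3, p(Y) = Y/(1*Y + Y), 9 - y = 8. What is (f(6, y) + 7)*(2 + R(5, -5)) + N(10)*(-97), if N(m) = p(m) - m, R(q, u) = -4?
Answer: 1827/2 ≈ 913.50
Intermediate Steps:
y = 1 (y = 9 - 1*8 = 9 - 8 = 1)
p(Y) = 1/2 (p(Y) = Y/(Y + Y) = Y/((2*Y)) = Y*(1/(2*Y)) = 1/2)
N(m) = 1/2 - m
(f(6, y) + 7)*(2 + R(5, -5)) + N(10)*(-97) = (-3 + 7)*(2 - 4) + (1/2 - 1*10)*(-97) = 4*(-2) + (1/2 - 10)*(-97) = -8 - 19/2*(-97) = -8 + 1843/2 = 1827/2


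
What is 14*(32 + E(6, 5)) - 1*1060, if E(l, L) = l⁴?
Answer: 17532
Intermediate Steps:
14*(32 + E(6, 5)) - 1*1060 = 14*(32 + 6⁴) - 1*1060 = 14*(32 + 1296) - 1060 = 14*1328 - 1060 = 18592 - 1060 = 17532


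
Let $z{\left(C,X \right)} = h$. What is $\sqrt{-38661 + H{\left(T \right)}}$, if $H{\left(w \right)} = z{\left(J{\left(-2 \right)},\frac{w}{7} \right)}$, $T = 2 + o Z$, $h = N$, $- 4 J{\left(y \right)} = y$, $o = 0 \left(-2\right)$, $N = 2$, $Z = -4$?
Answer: $i \sqrt{38659} \approx 196.62 i$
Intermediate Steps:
$o = 0$
$J{\left(y \right)} = - \frac{y}{4}$
$h = 2$
$T = 2$ ($T = 2 + 0 \left(-4\right) = 2 + 0 = 2$)
$z{\left(C,X \right)} = 2$
$H{\left(w \right)} = 2$
$\sqrt{-38661 + H{\left(T \right)}} = \sqrt{-38661 + 2} = \sqrt{-38659} = i \sqrt{38659}$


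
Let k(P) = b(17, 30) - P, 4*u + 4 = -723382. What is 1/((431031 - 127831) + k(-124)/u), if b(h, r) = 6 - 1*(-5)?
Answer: 361693/109665317330 ≈ 3.2982e-6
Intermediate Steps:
u = -361693/2 (u = -1 + (1/4)*(-723382) = -1 - 361691/2 = -361693/2 ≈ -1.8085e+5)
b(h, r) = 11 (b(h, r) = 6 + 5 = 11)
k(P) = 11 - P
1/((431031 - 127831) + k(-124)/u) = 1/((431031 - 127831) + (11 - 1*(-124))/(-361693/2)) = 1/(303200 + (11 + 124)*(-2/361693)) = 1/(303200 + 135*(-2/361693)) = 1/(303200 - 270/361693) = 1/(109665317330/361693) = 361693/109665317330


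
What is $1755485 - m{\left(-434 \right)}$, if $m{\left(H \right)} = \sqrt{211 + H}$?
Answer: $1755485 - i \sqrt{223} \approx 1.7555 \cdot 10^{6} - 14.933 i$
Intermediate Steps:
$1755485 - m{\left(-434 \right)} = 1755485 - \sqrt{211 - 434} = 1755485 - \sqrt{-223} = 1755485 - i \sqrt{223}$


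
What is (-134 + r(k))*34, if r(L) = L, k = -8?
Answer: -4828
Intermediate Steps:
(-134 + r(k))*34 = (-134 - 8)*34 = -142*34 = -4828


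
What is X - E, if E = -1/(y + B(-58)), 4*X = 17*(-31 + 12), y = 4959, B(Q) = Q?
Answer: -1583019/19604 ≈ -80.750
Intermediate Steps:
X = -323/4 (X = (17*(-31 + 12))/4 = (17*(-19))/4 = (¼)*(-323) = -323/4 ≈ -80.750)
E = -1/4901 (E = -1/(4959 - 58) = -1/4901 ≈ -0.00020404)
X - E = -323/4 - 1*(-1/4901) = -323/4 + 1/4901 = -1583019/19604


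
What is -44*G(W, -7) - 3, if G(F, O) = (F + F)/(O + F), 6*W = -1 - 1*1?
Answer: -7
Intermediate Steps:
W = -⅓ (W = (-1 - 1*1)/6 = (-1 - 1)/6 = (⅙)*(-2) = -⅓ ≈ -0.33333)
G(F, O) = 2*F/(F + O) (G(F, O) = (2*F)/(F + O) = 2*F/(F + O))
-44*G(W, -7) - 3 = -88*(-1)/(3*(-⅓ - 7)) - 3 = -88*(-1)/(3*(-22/3)) - 3 = -88*(-1)*(-3)/(3*22) - 3 = -44*1/11 - 3 = -4 - 3 = -7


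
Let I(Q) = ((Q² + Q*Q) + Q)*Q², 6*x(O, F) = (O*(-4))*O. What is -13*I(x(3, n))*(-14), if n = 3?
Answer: 432432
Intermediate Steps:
x(O, F) = -2*O²/3 (x(O, F) = ((O*(-4))*O)/6 = ((-4*O)*O)/6 = (-4*O²)/6 = -2*O²/3)
I(Q) = Q²*(Q + 2*Q²) (I(Q) = ((Q² + Q²) + Q)*Q² = (2*Q² + Q)*Q² = (Q + 2*Q²)*Q² = Q²*(Q + 2*Q²))
-13*I(x(3, n))*(-14) = -13*(-⅔*3²)³*(1 + 2*(-⅔*3²))*(-14) = -13*(-⅔*9)³*(1 + 2*(-⅔*9))*(-14) = -13*(-6)³*(1 + 2*(-6))*(-14) = -(-2808)*(1 - 12)*(-14) = -(-2808)*(-11)*(-14) = -13*2376*(-14) = -30888*(-14) = 432432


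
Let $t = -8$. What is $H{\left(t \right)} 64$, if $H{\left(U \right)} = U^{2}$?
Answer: $4096$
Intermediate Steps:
$H{\left(t \right)} 64 = \left(-8\right)^{2} \cdot 64 = 64 \cdot 64 = 4096$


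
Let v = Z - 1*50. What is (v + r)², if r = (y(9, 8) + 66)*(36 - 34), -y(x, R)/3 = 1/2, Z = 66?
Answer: 21025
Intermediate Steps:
y(x, R) = -3/2
r = 129 (r = (-3/2 + 66)*(36 - 34) = (129/2)*2 = 129)
v = 16 (v = 66 - 1*50 = 66 - 50 = 16)
(v + r)² = (16 + 129)² = 145² = 21025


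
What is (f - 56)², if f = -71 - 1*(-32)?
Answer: 9025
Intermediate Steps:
f = -39 (f = -71 + 32 = -39)
(f - 56)² = (-39 - 56)² = (-95)² = 9025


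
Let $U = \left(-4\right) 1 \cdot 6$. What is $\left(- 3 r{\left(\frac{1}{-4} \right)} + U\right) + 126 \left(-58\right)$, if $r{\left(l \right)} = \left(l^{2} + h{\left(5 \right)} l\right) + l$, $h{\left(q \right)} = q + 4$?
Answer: $- \frac{117195}{16} \approx -7324.7$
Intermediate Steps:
$h{\left(q \right)} = 4 + q$
$U = -24$ ($U = \left(-4\right) 6 = -24$)
$r{\left(l \right)} = l^{2} + 10 l$ ($r{\left(l \right)} = \left(l^{2} + \left(4 + 5\right) l\right) + l = \left(l^{2} + 9 l\right) + l = l^{2} + 10 l$)
$\left(- 3 r{\left(\frac{1}{-4} \right)} + U\right) + 126 \left(-58\right) = \left(- 3 \frac{10 + \frac{1}{-4}}{-4} - 24\right) + 126 \left(-58\right) = \left(- 3 \left(- \frac{10 - \frac{1}{4}}{4}\right) - 24\right) - 7308 = \left(- 3 \left(\left(- \frac{1}{4}\right) \frac{39}{4}\right) - 24\right) - 7308 = \left(\left(-3\right) \left(- \frac{39}{16}\right) - 24\right) - 7308 = \left(\frac{117}{16} - 24\right) - 7308 = - \frac{267}{16} - 7308 = - \frac{117195}{16}$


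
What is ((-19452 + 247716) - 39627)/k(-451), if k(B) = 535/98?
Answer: 18486426/535 ≈ 34554.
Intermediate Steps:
k(B) = 535/98 (k(B) = 535*(1/98) = 535/98)
((-19452 + 247716) - 39627)/k(-451) = ((-19452 + 247716) - 39627)/(535/98) = (228264 - 39627)*(98/535) = 188637*(98/535) = 18486426/535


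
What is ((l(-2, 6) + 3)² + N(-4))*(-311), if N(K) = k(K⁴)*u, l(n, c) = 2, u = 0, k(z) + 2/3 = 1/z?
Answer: -7775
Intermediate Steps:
k(z) = -⅔ + 1/z
N(K) = 0 (N(K) = (-⅔ + 1/(K⁴))*0 = (-⅔ + K⁻⁴)*0 = 0)
((l(-2, 6) + 3)² + N(-4))*(-311) = ((2 + 3)² + 0)*(-311) = (5² + 0)*(-311) = (25 + 0)*(-311) = 25*(-311) = -7775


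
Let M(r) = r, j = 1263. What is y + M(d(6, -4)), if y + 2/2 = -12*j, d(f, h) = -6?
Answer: -15163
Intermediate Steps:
y = -15157 (y = -1 - 12*1263 = -1 - 15156 = -15157)
y + M(d(6, -4)) = -15157 - 6 = -15163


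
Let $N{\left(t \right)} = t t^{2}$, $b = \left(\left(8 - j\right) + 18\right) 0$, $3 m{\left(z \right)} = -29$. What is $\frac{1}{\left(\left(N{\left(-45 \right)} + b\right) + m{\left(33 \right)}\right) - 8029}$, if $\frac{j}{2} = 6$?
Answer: $- \frac{3}{297491} \approx -1.0084 \cdot 10^{-5}$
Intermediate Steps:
$j = 12$ ($j = 2 \cdot 6 = 12$)
$m{\left(z \right)} = - \frac{29}{3}$ ($m{\left(z \right)} = \frac{1}{3} \left(-29\right) = - \frac{29}{3}$)
$b = 0$ ($b = \left(\left(8 - 12\right) + 18\right) 0 = \left(-4 + 18\right) 0 = 14 \cdot 0 = 0$)
$N{\left(t \right)} = t^{3}$
$\frac{1}{\left(\left(N{\left(-45 \right)} + b\right) + m{\left(33 \right)}\right) - 8029} = \frac{1}{\left(\left(\left(-45\right)^{3} + 0\right) - \frac{29}{3}\right) - 8029} = \frac{1}{\left(\left(-91125 + 0\right) - \frac{29}{3}\right) - 8029} = \frac{1}{\left(-91125 - \frac{29}{3}\right) - 8029} = \frac{1}{- \frac{273404}{3} - 8029} = \frac{1}{- \frac{297491}{3}} = - \frac{3}{297491}$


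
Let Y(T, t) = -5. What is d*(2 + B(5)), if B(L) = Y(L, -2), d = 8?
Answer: -24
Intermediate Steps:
B(L) = -5
d*(2 + B(5)) = 8*(2 - 5) = 8*(-3) = -24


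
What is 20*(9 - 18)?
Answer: -180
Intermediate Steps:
20*(9 - 18) = 20*(-9) = -180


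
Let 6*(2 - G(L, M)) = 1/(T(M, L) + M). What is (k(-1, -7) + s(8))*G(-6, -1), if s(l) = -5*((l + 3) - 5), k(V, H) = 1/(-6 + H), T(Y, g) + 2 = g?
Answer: -42619/702 ≈ -60.711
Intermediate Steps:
T(Y, g) = -2 + g
G(L, M) = 2 - 1/(6*(-2 + L + M)) (G(L, M) = 2 - 1/(6*((-2 + L) + M)) = 2 - 1/(6*(-2 + L + M)))
s(l) = 10 - 5*l (s(l) = -5*((3 + l) - 5) = -5*(-2 + l) = 10 - 5*l)
(k(-1, -7) + s(8))*G(-6, -1) = (1/(-6 - 7) + (10 - 5*8))*((-25/6 + 2*(-6) + 2*(-1))/(-2 - 6 - 1)) = (1/(-13) + (10 - 40))*((-25/6 - 12 - 2)/(-9)) = (-1/13 - 30)*(-1/9*(-109/6)) = -391/13*109/54 = -42619/702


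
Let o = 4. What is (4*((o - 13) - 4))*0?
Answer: 0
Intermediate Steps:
(4*((o - 13) - 4))*0 = (4*((4 - 13) - 4))*0 = (4*(-9 - 4))*0 = (4*(-13))*0 = -52*0 = 0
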